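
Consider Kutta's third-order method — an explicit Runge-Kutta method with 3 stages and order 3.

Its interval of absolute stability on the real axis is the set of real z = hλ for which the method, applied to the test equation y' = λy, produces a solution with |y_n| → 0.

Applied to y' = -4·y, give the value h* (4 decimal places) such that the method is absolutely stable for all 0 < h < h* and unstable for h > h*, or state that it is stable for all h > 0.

Set f=λy, z=hλ:
  order 3, 3-stage ⇒ R(z)=1+z+z^2/2+z^3/6
  (e.g. R(-1.74)=-0.10420, |R|=0.10420)

Solve |R(x)|<1 on ℝ⁻.
x=-1.74: |R|=0.1042
|R(-2.08)|=0.4166 |R(-1.72)|=0.0889 |R(-1.64)|=0.0304
Bisect:
  x_lo=-2.9107 |R|=1.7846  x_hi=-0.2582 |R|=0.7723
  mid=-1.58445 |R|=0.00784 →hi
  mid=-2.24756 |R|=0.61407 →hi
  mid=-2.57912 |R|=1.11252 →lo
  mid=-2.41334 |R|=0.84387 →hi
  mid=-2.49623 |R|=0.97306 →hi
  mid=-2.53768 |R|=1.04147 →lo
  mid=-2.51696 |R|=1.00694 →lo
  mid=-2.50660 |R|=0.98992 →hi
  mid=-2.51178 |R|=0.99841 →hi
  mid=-2.51437 |R|=1.00267 →lo
  ...
  [-2.51275,-2.51259] ⇒ x*=-2.5127
So |R|<1 on (-2.5127, 0).

(-2.5127,0); λ=-4 ⇒ h* = 0.6282.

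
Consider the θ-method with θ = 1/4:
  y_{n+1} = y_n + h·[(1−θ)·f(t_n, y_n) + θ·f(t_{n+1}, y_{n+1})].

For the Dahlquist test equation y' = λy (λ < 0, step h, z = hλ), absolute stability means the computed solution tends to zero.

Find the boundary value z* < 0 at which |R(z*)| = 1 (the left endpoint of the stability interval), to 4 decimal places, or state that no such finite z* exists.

With y'=λy (z=hλ):
  y_{n+1} = y_n + z·[3/4·y_n + 1/4·y_{n+1}] ⇒ (1 − 1/4z)y_{n+1} = (1 + 3/4z)y_n
  ⇒ R(z) = (1 + 3/4z)/(1 − 1/4z).

Solve |R(x)|<1 on ℝ⁻.
x=-1.29: |R|=0.0246
R=−1: 1+3/4x = −1+1/4x ⇒ -1/2x=2 ⇒ x=2/(-1/2)=-4.0000
Confirm numerically:
  x=-3.326: |R|=0.81600 <1
  x=-3.178: |R|=0.77097 <1
  x=-2.339: |R|=0.47594 <1
  x=-4.284: |R|=1.06857 >1
  x=-4.267: |R|=1.06459 >1
So |R|<1 on (-4.0000, 0).

z* = -4.0000.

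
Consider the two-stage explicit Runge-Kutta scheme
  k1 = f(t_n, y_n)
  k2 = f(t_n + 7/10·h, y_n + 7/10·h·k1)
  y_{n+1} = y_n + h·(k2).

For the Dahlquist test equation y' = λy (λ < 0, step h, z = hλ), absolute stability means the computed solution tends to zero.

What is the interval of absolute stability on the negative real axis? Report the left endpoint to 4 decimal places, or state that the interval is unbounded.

On y'=λy, z=hλ:
  k1=λy_n ⇒ h·k1=z·y_n;  k2=λ(1+7/10z)y_n ⇒ h·k2=z(1+7/10z)y_n
  y_{n+1}/y_n = 1 + z(1+7/10z) = 1 + z + 7/10z²
  so R(z) = 1 + z + 7/10z².

Find x<0 with |R(x)|<1.
x=-0.52: |R|=0.6693
R=1: x+7/10x²=0 ⇒ x=−10/7=-1.4286; min R=1−1/(4·7/10)=0.6429>−1
Confirm numerically:
  x=-1.199: |R|=0.80732 <1
  x=-0.926: |R|=0.67423 <1
  x=-0.676: |R|=0.64388 <1
  x=-0.594: |R|=0.65299 <1
  x=-2.019: |R|=1.83445 >1
  x=-1.472: |R|=1.04475 >1
Stable set (-1.4286, 0).

z∈(-1.4286,0).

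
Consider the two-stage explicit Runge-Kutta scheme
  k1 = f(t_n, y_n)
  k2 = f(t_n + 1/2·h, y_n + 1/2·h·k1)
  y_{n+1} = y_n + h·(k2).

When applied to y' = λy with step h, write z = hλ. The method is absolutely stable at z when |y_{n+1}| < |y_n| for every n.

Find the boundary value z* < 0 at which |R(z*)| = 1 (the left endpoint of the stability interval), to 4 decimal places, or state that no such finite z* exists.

left endpoint -2.0000.

With y'=λy (z=hλ):
  k1=λy_n ⇒ h·k1=z·y_n;  k2=λ(1+1/2z)y_n ⇒ h·k2=z(1+1/2z)y_n
  y_{n+1}/y_n = 1 + z(1+1/2z) = 1 + z + 1/2z²
  ⇒ R(z) = 1 + z + 1/2z².

Need |R(x)|<1, x<0.
x=-0.97: |R|=0.5005
R=1: x+1/2x²=0 ⇒ x=−2=-2.0000; min R=1−1/(4·1/2)=0.5000>−1
Confirm numerically:
  x=-1.806: |R|=0.82482 <1
  x=-1.343: |R|=0.55882 <1
  x=-1.329: |R|=0.55412 <1
  x=-2.401: |R|=1.48140 >1
  x=-2.400: |R|=1.48000 >1
  x=-2.091: |R|=1.09514 >1
Interval (-2.0000, 0).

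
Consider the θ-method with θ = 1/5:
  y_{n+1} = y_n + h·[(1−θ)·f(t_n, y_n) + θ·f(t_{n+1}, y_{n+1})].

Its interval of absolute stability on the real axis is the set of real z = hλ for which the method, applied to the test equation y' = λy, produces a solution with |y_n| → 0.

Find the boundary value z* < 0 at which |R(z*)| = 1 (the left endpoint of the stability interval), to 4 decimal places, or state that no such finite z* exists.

With y'=λy (z=hλ):
  y_{n+1} = y_n + z·[4/5·y_n + 1/5·y_{n+1}] ⇒ (1 − 1/5z)y_{n+1} = (1 + 4/5z)y_n
  R(z) = (1 + 4/5z)/(1 − 1/5z).

Need |R(x)|<1, x<0.
x=-1.52: |R|=0.1656
R=−1: 1+4/5x = −1+1/5x ⇒ -3/5x=2 ⇒ x=2/(-3/5)=-3.3333
Confirm numerically:
  x=-2.846: |R|=0.81366 <1
  x=-2.162: |R|=0.50935 <1
  x=-1.833: |R|=0.34128 <1
  x=-1.464: |R|=0.13243 <1
  x=-3.912: |R|=1.19479 >1
  x=-3.703: |R|=1.12743 >1
Interval (-3.3333, 0).

left endpoint -3.3333.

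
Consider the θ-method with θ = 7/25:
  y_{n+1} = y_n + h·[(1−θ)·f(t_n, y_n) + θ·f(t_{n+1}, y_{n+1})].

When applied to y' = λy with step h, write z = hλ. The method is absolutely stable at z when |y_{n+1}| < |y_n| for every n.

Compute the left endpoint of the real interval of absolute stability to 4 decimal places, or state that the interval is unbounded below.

z* = -4.5455.

On y'=λy, z=hλ:
  y_{n+1} = y_n + z·[18/25·y_n + 7/25·y_{n+1}] ⇒ (1 − 7/25z)y_{n+1} = (1 + 18/25z)y_n
  R(z) = (1 + 18/25z)/(1 − 7/25z).

Boundary: |R(x)|=1, x<0.
x=-0.35: |R|=0.6812
R=−1: 1+18/25x = −1+7/25x ⇒ -11/25x=2 ⇒ x=2/(-11/25)=-4.5455
Confirm numerically:
  x=-4.061: |R|=0.90026 <1
  x=-3.566: |R|=0.78436 <1
  x=-2.474: |R|=0.46155 <1
  x=-2.461: |R|=0.45701 <1
  x=-5.079: |R|=1.09692 >1
  x=-4.655: |R|=1.02093 >1
Stable set (-4.5455, 0).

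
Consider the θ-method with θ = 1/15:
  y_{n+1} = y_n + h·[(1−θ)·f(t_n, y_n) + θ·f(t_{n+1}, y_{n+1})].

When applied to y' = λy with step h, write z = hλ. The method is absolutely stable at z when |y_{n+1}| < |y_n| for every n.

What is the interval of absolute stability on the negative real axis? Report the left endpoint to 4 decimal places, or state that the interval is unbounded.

z∈(-2.3077,0).

Set f=λy, z=hλ:
  y_{n+1} = y_n + z·[14/15·y_n + 1/15·y_{n+1}] ⇒ (1 − 1/15z)y_{n+1} = (1 + 14/15z)y_n
  Hence R(z) = (1 + 14/15z)/(1 − 1/15z).

Need |R(x)|<1, x<0.
x=-1.13: |R|=0.0508
R=−1: 1+14/15x = −1+1/15x ⇒ -13/15x=2 ⇒ x=2/(-13/15)=-2.3077
Confirm numerically:
  x=-1.704: |R|=0.53017 <1
  x=-1.475: |R|=0.34294 <1
  x=-1.090: |R|=0.01616 <1
  x=-2.742: |R|=1.31823 >1
  x=-2.700: |R|=1.28814 >1
Stable set (-2.3077, 0).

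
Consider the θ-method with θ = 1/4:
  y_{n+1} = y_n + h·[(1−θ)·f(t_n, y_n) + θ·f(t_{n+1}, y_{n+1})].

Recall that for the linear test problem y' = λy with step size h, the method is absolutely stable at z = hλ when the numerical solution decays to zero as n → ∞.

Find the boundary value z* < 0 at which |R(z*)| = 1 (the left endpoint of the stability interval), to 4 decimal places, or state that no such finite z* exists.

z* = -4.0000.

With y'=λy (z=hλ):
  y_{n+1} = y_n + z·[3/4·y_n + 1/4·y_{n+1}] ⇒ (1 − 1/4z)y_{n+1} = (1 + 3/4z)y_n
  R(z) = (1 + 3/4z)/(1 − 1/4z).

Boundary: |R(x)|=1, x<0.
x=-0.85: |R|=0.2990
R=−1: 1+3/4x = −1+1/4x ⇒ -1/2x=2 ⇒ x=2/(-1/2)=-4.0000
Confirm numerically:
  x=-3.722: |R|=0.92800 <1
  x=-3.576: |R|=0.88807 <1
  x=-3.303: |R|=0.80912 <1
  x=-4.493: |R|=1.11610 >1
  x=-4.269: |R|=1.06506 >1
  x=-4.149: |R|=1.03657 >1
Stable set (-4.0000, 0).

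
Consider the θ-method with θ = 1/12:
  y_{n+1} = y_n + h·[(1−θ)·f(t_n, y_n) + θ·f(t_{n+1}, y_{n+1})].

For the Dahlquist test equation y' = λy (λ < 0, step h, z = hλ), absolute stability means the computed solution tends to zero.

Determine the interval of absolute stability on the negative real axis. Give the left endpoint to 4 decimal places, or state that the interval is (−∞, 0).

z∈(-2.4000,0).

With y'=λy (z=hλ):
  y_{n+1} = y_n + z·[11/12·y_n + 1/12·y_{n+1}] ⇒ (1 − 1/12z)y_{n+1} = (1 + 11/12z)y_n
  Hence R(z) = (1 + 11/12z)/(1 − 1/12z).

Need |R(x)|<1, x<0.
x=-1.06: |R|=0.0260
R=−1: 1+11/12x = −1+1/12x ⇒ -5/6x=2 ⇒ x=2/(-5/6)=-2.4000
Confirm numerically:
  x=-1.665: |R|=0.46213 <1
  x=-1.379: |R|=0.23686 <1
  x=-1.366: |R|=0.22640 <1
  x=-2.857: |R|=1.30760 >1
  x=-2.804: |R|=1.27290 >1
Stable set (-2.4000, 0).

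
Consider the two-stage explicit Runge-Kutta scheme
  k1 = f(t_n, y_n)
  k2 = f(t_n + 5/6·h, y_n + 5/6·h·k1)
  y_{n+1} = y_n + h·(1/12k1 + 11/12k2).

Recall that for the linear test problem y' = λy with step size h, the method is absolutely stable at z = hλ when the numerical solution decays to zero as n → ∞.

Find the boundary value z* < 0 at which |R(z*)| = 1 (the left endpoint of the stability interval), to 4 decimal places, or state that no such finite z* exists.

With y'=λy (z=hλ):
  k1=λy_n ⇒ h·k1=z·y_n;  k2=λ(1+5/6z)y_n ⇒ h·k2=z(1+5/6z)y_n
  y_{n+1}/y_n = 1 + 1/12z + 11/12z(1+5/6z) = 1 + z + 55/72z²
  ⇒ R(z) = 1 + z + 55/72z².

Need |R(x)|<1, x<0.
x=-1.37: |R|=1.0637
R=1: x+55/72x²=0 ⇒ x=−72/55=-1.3091; min R=1−1/(4·55/72)=0.6727>−1
Confirm numerically:
  x=-1.286: |R|=0.97732 <1
  x=-1.070: |R|=0.80458 <1
  x=-0.909: |R|=0.72219 <1
  x=-0.689: |R|=0.67363 <1
  x=-1.848: |R|=1.76076 >1
  x=-1.430: |R|=1.13208 >1
So |R|<1 on (-1.3091, 0).

z* = -1.3091.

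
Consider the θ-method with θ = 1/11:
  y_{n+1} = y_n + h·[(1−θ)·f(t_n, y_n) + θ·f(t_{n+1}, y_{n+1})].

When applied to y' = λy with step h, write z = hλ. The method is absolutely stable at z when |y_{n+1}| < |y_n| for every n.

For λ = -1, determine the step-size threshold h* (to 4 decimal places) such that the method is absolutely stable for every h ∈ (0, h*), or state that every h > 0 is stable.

With y'=λy (z=hλ):
  y_{n+1} = y_n + z·[10/11·y_n + 1/11·y_{n+1}] ⇒ (1 − 1/11z)y_{n+1} = (1 + 10/11z)y_n
  so R(z) = (1 + 10/11z)/(1 − 1/11z).

Find x<0 with |R(x)|<1.
x=-1.45: |R|=0.2811
R=−1: 1+10/11x = −1+1/11x ⇒ -9/11x=2 ⇒ x=2/(-9/11)=-2.4444
Confirm numerically:
  x=-1.422: |R|=0.25922 <1
  x=-1.349: |R|=0.20164 <1
  x=-1.286: |R|=0.15139 <1
  x=-2.971: |R|=1.33920 >1
  x=-2.731: |R|=1.18782 >1
  x=-2.582: |R|=1.09115 >1
So |R|<1 on (-2.4444, 0).

(-2.4444,0); λ=-1 ⇒ h* = (22/9)/1 = 2.4444.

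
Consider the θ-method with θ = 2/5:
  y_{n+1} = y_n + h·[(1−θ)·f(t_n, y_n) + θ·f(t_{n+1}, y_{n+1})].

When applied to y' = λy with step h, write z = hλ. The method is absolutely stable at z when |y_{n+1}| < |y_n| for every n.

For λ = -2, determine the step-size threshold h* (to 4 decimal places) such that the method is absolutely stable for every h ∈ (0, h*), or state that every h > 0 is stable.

Test eqn y'=λy, z=hλ:
  y_{n+1} = y_n + z·[3/5·y_n + 2/5·y_{n+1}] ⇒ (1 − 2/5z)y_{n+1} = (1 + 3/5z)y_n
  so R(z) = (1 + 3/5z)/(1 − 2/5z).

Find x<0 with |R(x)|<1.
x=-1.37: |R|=0.1150
R=−1: 1+3/5x = −1+2/5x ⇒ -1/5x=2 ⇒ x=2/(-1/5)=-10.0000
Confirm numerically:
  x=-9.457: |R|=0.97729 <1
  x=-9.230: |R|=0.96718 <1
  x=-8.026: |R|=0.90623 <1
  x=-6.734: |R|=0.82315 <1
  x=-10.289: |R|=1.01130 >1
  x=-10.185: |R|=1.00729 >1
Interval (-10.0000, 0).

(-10.0000,0); λ=-2 ⇒ h* = (10)/2 = 5.0000.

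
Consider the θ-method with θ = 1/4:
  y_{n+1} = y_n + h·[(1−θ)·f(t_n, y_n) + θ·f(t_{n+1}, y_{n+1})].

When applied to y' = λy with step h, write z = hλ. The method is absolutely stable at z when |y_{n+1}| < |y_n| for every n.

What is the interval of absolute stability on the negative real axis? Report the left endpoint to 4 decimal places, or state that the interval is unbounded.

On y'=λy, z=hλ:
  y_{n+1} = y_n + z·[3/4·y_n + 1/4·y_{n+1}] ⇒ (1 − 1/4z)y_{n+1} = (1 + 3/4z)y_n
  ⇒ R(z) = (1 + 3/4z)/(1 − 1/4z).

Solve |R(x)|<1 on ℝ⁻.
x=-0.89: |R|=0.2720
R=−1: 1+3/4x = −1+1/4x ⇒ -1/2x=2 ⇒ x=2/(-1/2)=-4.0000
Confirm numerically:
  x=-2.684: |R|=0.60622 <1
  x=-2.649: |R|=0.59362 <1
  x=-2.430: |R|=0.51166 <1
  x=-4.557: |R|=1.13019 >1
  x=-4.437: |R|=1.10359 >1
  x=-4.257: |R|=1.06225 >1
Stable set (-4.0000, 0).

z∈(-4.0000,0).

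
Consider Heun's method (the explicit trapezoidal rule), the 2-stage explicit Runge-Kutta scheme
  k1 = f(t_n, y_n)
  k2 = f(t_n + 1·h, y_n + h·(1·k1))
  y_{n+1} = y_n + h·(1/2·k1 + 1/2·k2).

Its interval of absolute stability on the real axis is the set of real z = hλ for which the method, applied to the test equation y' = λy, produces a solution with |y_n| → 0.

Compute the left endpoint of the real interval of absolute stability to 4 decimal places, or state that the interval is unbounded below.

left endpoint -2.0000.

On y'=λy, z=hλ:
  order 2, 2-stage ⇒ R(z)=1+z+z^2/2
  (e.g. R(-0.47)=0.64045, |R|=0.64045)

Boundary: |R(x)|=1, x<0.
x=-0.47: |R|=0.6404
|R(-2.36)|=1.4248 |R(-1.71)|=0.7520 |R(-1.37)|=0.5685
Bisect:
  x_lo=-2.8163 |R|=2.1494  x_hi=-0.2680 |R|=0.7679
  mid=-1.54212 |R|=0.64695 →hi
  mid=-2.17919 |R|=1.19524 →lo
  mid=-1.86065 |R|=0.87036 →hi
  mid=-2.01992 |R|=1.02012 →lo
  mid=-1.94029 |R|=0.94207 →hi
  mid=-1.98010 |R|=0.98030 →hi
  mid=-2.00001 |R|=1.00001 →lo
  mid=-1.99006 |R|=0.99011 →hi
  mid=-1.99504 |R|=0.99505 →hi
  ...
  [-2.00001,-1.99986] ⇒ x*=-2.0000
So |R|<1 on (-2.0000, 0).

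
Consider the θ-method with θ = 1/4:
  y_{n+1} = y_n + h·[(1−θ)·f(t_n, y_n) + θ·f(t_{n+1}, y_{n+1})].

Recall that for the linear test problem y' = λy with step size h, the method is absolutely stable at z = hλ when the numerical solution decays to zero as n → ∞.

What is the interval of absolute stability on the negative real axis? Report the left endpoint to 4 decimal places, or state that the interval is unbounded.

z∈(-4.0000,0).

Set f=λy, z=hλ:
  y_{n+1} = y_n + z·[3/4·y_n + 1/4·y_{n+1}] ⇒ (1 − 1/4z)y_{n+1} = (1 + 3/4z)y_n
  R(z) = (1 + 3/4z)/(1 − 1/4z).

Need |R(x)|<1, x<0.
x=-1.39: |R|=0.0315
R=−1: 1+3/4x = −1+1/4x ⇒ -1/2x=2 ⇒ x=2/(-1/2)=-4.0000
Confirm numerically:
  x=-3.268: |R|=0.79857 <1
  x=-2.704: |R|=0.61337 <1
  x=-2.580: |R|=0.56839 <1
  x=-2.386: |R|=0.49452 <1
  x=-4.314: |R|=1.07554 >1
  x=-4.050: |R|=1.01242 >1
  x=-4.034: |R|=1.00846 >1
Stable set (-4.0000, 0).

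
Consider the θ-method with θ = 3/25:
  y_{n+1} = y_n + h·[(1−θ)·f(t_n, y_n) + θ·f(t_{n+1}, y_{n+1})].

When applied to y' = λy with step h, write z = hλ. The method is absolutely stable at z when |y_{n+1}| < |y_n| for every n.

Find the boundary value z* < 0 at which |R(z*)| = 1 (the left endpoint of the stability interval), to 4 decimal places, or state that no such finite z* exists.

z* = -2.6316.

Test eqn y'=λy, z=hλ:
  y_{n+1} = y_n + z·[22/25·y_n + 3/25·y_{n+1}] ⇒ (1 − 3/25z)y_{n+1} = (1 + 22/25z)y_n
  R(z) = (1 + 22/25z)/(1 − 3/25z).

Find x<0 with |R(x)|<1.
x=-0.95: |R|=0.1472
R=−1: 1+22/25x = −1+3/25x ⇒ -19/25x=2 ⇒ x=2/(-19/25)=-2.6316
Confirm numerically:
  x=-2.051: |R|=0.64591 <1
  x=-1.730: |R|=0.43259 <1
  x=-1.353: |R|=0.16401 <1
  x=-1.262: |R|=0.09602 <1
  x=-2.986: |R|=1.19830 >1
  x=-2.812: |R|=1.10252 >1
Stable set (-2.6316, 0).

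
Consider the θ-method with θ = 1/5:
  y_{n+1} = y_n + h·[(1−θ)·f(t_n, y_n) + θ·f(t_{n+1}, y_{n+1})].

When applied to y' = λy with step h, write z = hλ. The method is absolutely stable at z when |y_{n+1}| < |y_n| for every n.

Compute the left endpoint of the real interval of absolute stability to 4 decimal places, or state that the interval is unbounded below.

With y'=λy (z=hλ):
  y_{n+1} = y_n + z·[4/5·y_n + 1/5·y_{n+1}] ⇒ (1 − 1/5z)y_{n+1} = (1 + 4/5z)y_n
  so R(z) = (1 + 4/5z)/(1 − 1/5z).

Solve |R(x)|<1 on ℝ⁻.
x=-1.22: |R|=0.0193
R=−1: 1+4/5x = −1+1/5x ⇒ -3/5x=2 ⇒ x=2/(-3/5)=-3.3333
Confirm numerically:
  x=-2.754: |R|=0.77586 <1
  x=-2.214: |R|=0.53452 <1
  x=-2.154: |R|=0.50545 <1
  x=-3.604: |R|=1.09437 >1
  x=-3.356: |R|=1.00814 >1
Interval (-3.3333, 0).

z* = -3.3333.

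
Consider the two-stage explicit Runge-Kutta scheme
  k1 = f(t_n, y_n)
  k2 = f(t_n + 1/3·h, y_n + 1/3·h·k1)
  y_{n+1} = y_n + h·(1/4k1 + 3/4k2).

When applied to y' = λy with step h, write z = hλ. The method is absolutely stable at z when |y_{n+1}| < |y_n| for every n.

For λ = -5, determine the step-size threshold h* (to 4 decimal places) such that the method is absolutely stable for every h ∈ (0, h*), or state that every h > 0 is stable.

Test eqn y'=λy, z=hλ:
  k1=λy_n ⇒ h·k1=z·y_n;  k2=λ(1+1/3z)y_n ⇒ h·k2=z(1+1/3z)y_n
  y_{n+1}/y_n = 1 + 1/4z + 3/4z(1+1/3z) = 1 + z + 1/4z²
  ⇒ R(z) = 1 + z + 1/4z².

Boundary: |R(x)|=1, x<0.
x=-0.48: |R|=0.5776
R=1: x+1/4x²=0 ⇒ x=−4=-4.0000; min R=1−1/(4·1/4)=0.0000>−1
Confirm numerically:
  x=-3.915: |R|=0.91681 <1
  x=-3.199: |R|=0.35940 <1
  x=-2.853: |R|=0.18190 <1
  x=-4.278: |R|=1.29732 >1
  x=-4.134: |R|=1.13849 >1
  x=-4.048: |R|=1.04858 >1
Stable set (-4.0000, 0).

(-4.0000,0); λ=-5 ⇒ h* = (4)/5 = 0.8000.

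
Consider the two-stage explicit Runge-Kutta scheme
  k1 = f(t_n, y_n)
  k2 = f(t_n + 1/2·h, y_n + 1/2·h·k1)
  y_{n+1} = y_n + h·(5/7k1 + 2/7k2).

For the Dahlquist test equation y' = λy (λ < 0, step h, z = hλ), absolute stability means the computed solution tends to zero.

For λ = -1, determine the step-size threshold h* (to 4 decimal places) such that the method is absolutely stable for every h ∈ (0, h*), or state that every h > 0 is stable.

(-7.0000,0); λ=-1 ⇒ h* = (7)/1 = 7.0000.

Test eqn y'=λy, z=hλ:
  k1=λy_n ⇒ h·k1=z·y_n;  k2=λ(1+1/2z)y_n ⇒ h·k2=z(1+1/2z)y_n
  y_{n+1}/y_n = 1 + 5/7z + 2/7z(1+1/2z) = 1 + z + 1/7z²
  so R(z) = 1 + z + 1/7z².

Find x<0 with |R(x)|<1.
x=-0.45: |R|=0.5789
R=1: x+1/7x²=0 ⇒ x=−7=-7.0000; min R=1−1/(4·1/7)=-0.7500>−1
Confirm numerically:
  x=-6.750: |R|=0.75893 <1
  x=-6.227: |R|=0.31236 <1
  x=-5.626: |R|=0.10430 <1
  x=-3.091: |R|=0.72610 <1
  x=-7.548: |R|=1.59090 >1
  x=-7.387: |R|=1.40840 >1
Interval (-7.0000, 0).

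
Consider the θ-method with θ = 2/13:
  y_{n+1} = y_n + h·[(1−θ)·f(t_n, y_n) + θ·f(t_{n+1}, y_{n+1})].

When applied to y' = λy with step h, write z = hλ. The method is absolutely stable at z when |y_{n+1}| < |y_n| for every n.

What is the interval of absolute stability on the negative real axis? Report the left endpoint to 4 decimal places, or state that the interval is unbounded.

(-2.8889, 0).

On y'=λy, z=hλ:
  y_{n+1} = y_n + z·[11/13·y_n + 2/13·y_{n+1}] ⇒ (1 − 2/13z)y_{n+1} = (1 + 11/13z)y_n
  Hence R(z) = (1 + 11/13z)/(1 − 2/13z).

Solve |R(x)|<1 on ℝ⁻.
x=-1.32: |R|=0.0972
R=−1: 1+11/13x = −1+2/13x ⇒ -9/13x=2 ⇒ x=2/(-9/13)=-2.8889
Confirm numerically:
  x=-2.205: |R|=0.64647 <1
  x=-1.672: |R|=0.32991 <1
  x=-1.241: |R|=0.04205 <1
  x=-1.240: |R|=0.04134 <1
  x=-3.267: |R|=1.17421 >1
  x=-3.189: |R|=1.13938 >1
  x=-3.164: |R|=1.12810 >1
So |R|<1 on (-2.8889, 0).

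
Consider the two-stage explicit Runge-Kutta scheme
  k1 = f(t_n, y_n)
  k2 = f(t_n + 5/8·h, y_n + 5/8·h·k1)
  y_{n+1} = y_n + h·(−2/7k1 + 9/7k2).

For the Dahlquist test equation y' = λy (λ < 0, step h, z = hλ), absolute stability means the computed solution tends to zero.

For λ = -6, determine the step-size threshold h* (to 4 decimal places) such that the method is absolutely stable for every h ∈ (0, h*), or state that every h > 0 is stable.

Test eqn y'=λy, z=hλ:
  k1=λy_n ⇒ h·k1=z·y_n;  k2=λ(1+5/8z)y_n ⇒ h·k2=z(1+5/8z)y_n
  y_{n+1}/y_n = 1 − 2/7z + 9/7z(1+5/8z) = 1 + z + 45/56z²
  Hence R(z) = 1 + z + 45/56z².

Need |R(x)|<1, x<0.
x=-0.35: |R|=0.7484
R=1: x+45/56x²=0 ⇒ x=−56/45=-1.2444; min R=1−1/(4·45/56)=0.6889>−1
Confirm numerically:
  x=-1.113: |R|=0.88244 <1
  x=-0.833: |R|=0.72459 <1
  x=-0.647: |R|=0.68938 <1
  x=-1.795: |R|=1.79413 >1
  x=-1.788: |R|=1.78097 >1
Stable set (-1.2444, 0).

(-1.2444,0); λ=-6 ⇒ h* = (56/45)/6 = 0.2074.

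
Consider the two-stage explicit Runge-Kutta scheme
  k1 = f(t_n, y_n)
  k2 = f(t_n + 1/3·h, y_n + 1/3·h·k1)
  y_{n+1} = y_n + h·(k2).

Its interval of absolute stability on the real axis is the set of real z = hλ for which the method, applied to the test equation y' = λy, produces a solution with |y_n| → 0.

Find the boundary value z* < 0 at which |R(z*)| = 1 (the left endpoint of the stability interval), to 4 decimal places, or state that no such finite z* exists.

left endpoint -3.0000.

On y'=λy, z=hλ:
  k1=λy_n ⇒ h·k1=z·y_n;  k2=λ(1+1/3z)y_n ⇒ h·k2=z(1+1/3z)y_n
  y_{n+1}/y_n = 1 + z(1+1/3z) = 1 + z + 1/3z²
  ⇒ R(z) = 1 + z + 1/3z².

Find x<0 with |R(x)|<1.
x=-1.27: |R|=0.2676
R=1: x+1/3x²=0 ⇒ x=−3=-3.0000; min R=1−1/(4·1/3)=0.2500>−1
Confirm numerically:
  x=-2.801: |R|=0.81420 <1
  x=-1.729: |R|=0.26748 <1
  x=-1.644: |R|=0.25691 <1
  x=-3.267: |R|=1.29076 >1
  x=-3.193: |R|=1.20542 >1
  x=-3.027: |R|=1.02724 >1
Interval (-3.0000, 0).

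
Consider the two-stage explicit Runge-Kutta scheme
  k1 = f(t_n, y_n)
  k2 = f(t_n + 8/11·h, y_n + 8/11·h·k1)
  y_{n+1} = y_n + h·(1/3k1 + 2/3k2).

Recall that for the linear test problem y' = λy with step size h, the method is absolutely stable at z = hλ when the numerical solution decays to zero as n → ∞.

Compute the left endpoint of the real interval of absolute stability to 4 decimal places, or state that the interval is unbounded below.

left endpoint -2.0625.

Test eqn y'=λy, z=hλ:
  k1=λy_n ⇒ h·k1=z·y_n;  k2=λ(1+8/11z)y_n ⇒ h·k2=z(1+8/11z)y_n
  y_{n+1}/y_n = 1 + 1/3z + 2/3z(1+8/11z) = 1 + z + 16/33z²
  ⇒ R(z) = 1 + z + 16/33z².

Find x<0 with |R(x)|<1.
x=-1.03: |R|=0.4844
R=1: x+16/33x²=0 ⇒ x=−33/16=-2.0625; min R=1−1/(4·16/33)=0.4844>−1
Confirm numerically:
  x=-1.697: |R|=0.69927 <1
  x=-0.909: |R|=0.49162 <1
  x=-0.853: |R|=0.49978 <1
  x=-2.466: |R|=1.48244 >1
  x=-2.404: |R|=1.39804 >1
  x=-2.276: |R|=1.23560 >1
So |R|<1 on (-2.0625, 0).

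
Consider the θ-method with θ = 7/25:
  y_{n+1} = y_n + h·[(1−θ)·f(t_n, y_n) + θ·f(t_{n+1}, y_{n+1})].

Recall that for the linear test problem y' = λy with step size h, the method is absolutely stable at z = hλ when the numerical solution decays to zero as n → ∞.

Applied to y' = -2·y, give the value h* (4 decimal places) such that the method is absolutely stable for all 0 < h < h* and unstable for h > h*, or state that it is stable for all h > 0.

On y'=λy, z=hλ:
  y_{n+1} = y_n + z·[18/25·y_n + 7/25·y_{n+1}] ⇒ (1 − 7/25z)y_{n+1} = (1 + 18/25z)y_n
  so R(z) = (1 + 18/25z)/(1 − 7/25z).

Find x<0 with |R(x)|<1.
x=-0.37: |R|=0.6647
R=−1: 1+18/25x = −1+7/25x ⇒ -11/25x=2 ⇒ x=2/(-11/25)=-4.5455
Confirm numerically:
  x=-4.194: |R|=0.92888 <1
  x=-3.979: |R|=0.88211 <1
  x=-3.478: |R|=0.76205 <1
  x=-2.922: |R|=0.60712 <1
  x=-5.063: |R|=1.09419 >1
  x=-4.990: |R|=1.08160 >1
  x=-4.919: |R|=1.06914 >1
Stable set (-4.5455, 0).

(-4.5455,0); λ=-2 ⇒ h* = (50/11)/2 = 2.2727.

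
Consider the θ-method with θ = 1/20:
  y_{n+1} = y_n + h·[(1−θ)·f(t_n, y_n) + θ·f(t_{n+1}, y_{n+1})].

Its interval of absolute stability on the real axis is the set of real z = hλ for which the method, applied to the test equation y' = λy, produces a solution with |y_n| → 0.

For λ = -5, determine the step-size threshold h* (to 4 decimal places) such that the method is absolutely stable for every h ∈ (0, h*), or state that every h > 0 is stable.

(-2.2222,0); λ=-5 ⇒ h* = (20/9)/5 = 0.4444.

Test eqn y'=λy, z=hλ:
  y_{n+1} = y_n + z·[19/20·y_n + 1/20·y_{n+1}] ⇒ (1 − 1/20z)y_{n+1} = (1 + 19/20z)y_n
  ⇒ R(z) = (1 + 19/20z)/(1 − 1/20z).

Boundary: |R(x)|=1, x<0.
x=-0.75: |R|=0.2771
R=−1: 1+19/20x = −1+1/20x ⇒ -9/10x=2 ⇒ x=2/(-9/10)=-2.2222
Confirm numerically:
  x=-2.029: |R|=0.84212 <1
  x=-1.965: |R|=0.78921 <1
  x=-1.469: |R|=0.36848 <1
  x=-1.308: |R|=0.22771 <1
  x=-2.494: |R|=1.21748 >1
  x=-2.457: |R|=1.18818 >1
  x=-2.336: |R|=1.09169 >1
Interval (-2.2222, 0).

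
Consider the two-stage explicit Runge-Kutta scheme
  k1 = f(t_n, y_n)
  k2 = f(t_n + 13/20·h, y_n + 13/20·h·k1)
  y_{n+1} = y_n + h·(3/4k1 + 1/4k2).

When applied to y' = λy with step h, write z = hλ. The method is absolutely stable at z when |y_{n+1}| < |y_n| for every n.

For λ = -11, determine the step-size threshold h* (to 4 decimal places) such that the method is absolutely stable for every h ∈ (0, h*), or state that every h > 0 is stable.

(-6.1538,0); λ=-11 ⇒ h* = (80/13)/11 = 0.5594.

With y'=λy (z=hλ):
  k1=λy_n ⇒ h·k1=z·y_n;  k2=λ(1+13/20z)y_n ⇒ h·k2=z(1+13/20z)y_n
  y_{n+1}/y_n = 1 + 3/4z + 1/4z(1+13/20z) = 1 + z + 13/80z²
  so R(z) = 1 + z + 13/80z².

Find x<0 with |R(x)|<1.
x=-1.73: |R|=0.2437
R=1: x+13/80x²=0 ⇒ x=−80/13=-6.1538; min R=1−1/(4·13/80)=-0.5385>−1
Confirm numerically:
  x=-6.093: |R|=0.93976 <1
  x=-6.091: |R|=0.93780 <1
  x=-3.495: |R|=0.51006 <1
  x=-6.500: |R|=1.36563 >1
  x=-6.288: |R|=1.13708 >1
  x=-6.178: |R|=1.02425 >1
So |R|<1 on (-6.1538, 0).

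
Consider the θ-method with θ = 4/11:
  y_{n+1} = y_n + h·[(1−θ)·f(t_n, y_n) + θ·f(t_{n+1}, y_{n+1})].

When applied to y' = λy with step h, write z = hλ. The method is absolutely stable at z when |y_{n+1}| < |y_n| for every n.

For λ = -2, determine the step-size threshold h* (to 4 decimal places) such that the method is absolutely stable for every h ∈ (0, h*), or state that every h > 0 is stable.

(-7.3333,0); λ=-2 ⇒ h* = (22/3)/2 = 3.6667.

On y'=λy, z=hλ:
  y_{n+1} = y_n + z·[7/11·y_n + 4/11·y_{n+1}] ⇒ (1 − 4/11z)y_{n+1} = (1 + 7/11z)y_n
  so R(z) = (1 + 7/11z)/(1 − 4/11z).

Solve |R(x)|<1 on ℝ⁻.
x=-0.38: |R|=0.6661
R=−1: 1+7/11x = −1+4/11x ⇒ -3/11x=2 ⇒ x=2/(-3/11)=-7.3333
Confirm numerically:
  x=-6.313: |R|=0.91556 <1
  x=-6.292: |R|=0.91363 <1
  x=-4.625: |R|=0.72458 <1
  x=-7.717: |R|=1.02749 >1
  x=-7.681: |R|=1.02500 >1
So |R|<1 on (-7.3333, 0).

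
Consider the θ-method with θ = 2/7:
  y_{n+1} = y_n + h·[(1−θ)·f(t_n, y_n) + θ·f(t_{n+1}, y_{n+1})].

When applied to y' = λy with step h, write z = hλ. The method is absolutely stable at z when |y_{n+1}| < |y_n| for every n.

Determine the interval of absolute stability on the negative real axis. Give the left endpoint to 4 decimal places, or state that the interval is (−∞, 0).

z∈(-4.6667,0).

Test eqn y'=λy, z=hλ:
  y_{n+1} = y_n + z·[5/7·y_n + 2/7·y_{n+1}] ⇒ (1 − 2/7z)y_{n+1} = (1 + 5/7z)y_n
  ⇒ R(z) = (1 + 5/7z)/(1 − 2/7z).

Boundary: |R(x)|=1, x<0.
x=-1.57: |R|=0.0838
R=−1: 1+5/7x = −1+2/7x ⇒ -3/7x=2 ⇒ x=2/(-3/7)=-4.6667
Confirm numerically:
  x=-4.556: |R|=0.97939 <1
  x=-4.289: |R|=0.92727 <1
  x=-3.701: |R|=0.79885 <1
  x=-4.978: |R|=1.05508 >1
  x=-4.765: |R|=1.01785 >1
Interval (-4.6667, 0).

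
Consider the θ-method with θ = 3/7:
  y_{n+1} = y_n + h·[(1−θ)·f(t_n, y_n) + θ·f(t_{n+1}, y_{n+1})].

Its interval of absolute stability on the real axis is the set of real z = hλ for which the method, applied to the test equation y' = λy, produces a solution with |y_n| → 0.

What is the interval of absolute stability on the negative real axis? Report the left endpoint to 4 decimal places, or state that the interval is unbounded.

(-14.0000, 0).

On y'=λy, z=hλ:
  y_{n+1} = y_n + z·[4/7·y_n + 3/7·y_{n+1}] ⇒ (1 − 3/7z)y_{n+1} = (1 + 4/7z)y_n
  ⇒ R(z) = (1 + 4/7z)/(1 − 3/7z).

Solve |R(x)|<1 on ℝ⁻.
x=-1.44: |R|=0.1095
R=−1: 1+4/7x = −1+3/7x ⇒ -1/7x=2 ⇒ x=2/(-1/7)=-14.0000
Confirm numerically:
  x=-11.750: |R|=0.94675 <1
  x=-9.384: |R|=0.86868 <1
  x=-8.721: |R|=0.84082 <1
  x=-6.236: |R|=0.69799 <1
  x=-14.529: |R|=1.01046 >1
  x=-14.201: |R|=1.00405 >1
Stable set (-14.0000, 0).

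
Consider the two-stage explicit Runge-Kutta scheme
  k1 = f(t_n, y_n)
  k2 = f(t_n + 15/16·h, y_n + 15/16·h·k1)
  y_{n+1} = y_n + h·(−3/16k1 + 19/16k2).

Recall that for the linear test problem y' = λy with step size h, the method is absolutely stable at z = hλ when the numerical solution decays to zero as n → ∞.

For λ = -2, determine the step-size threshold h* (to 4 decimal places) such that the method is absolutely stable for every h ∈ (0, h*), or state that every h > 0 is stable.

On y'=λy, z=hλ:
  k1=λy_n ⇒ h·k1=z·y_n;  k2=λ(1+15/16z)y_n ⇒ h·k2=z(1+15/16z)y_n
  y_{n+1}/y_n = 1 − 3/16z + 19/16z(1+15/16z) = 1 + z + 285/256z²
  ⇒ R(z) = 1 + z + 285/256z².

Boundary: |R(x)|=1, x<0.
x=-0.93: |R|=1.0329
R=1: x+285/256x²=0 ⇒ x=−256/285=-0.8982; min R=1−1/(4·285/256)=0.7754>−1
Confirm numerically:
  x=-0.748: |R|=0.87489 <1
  x=-0.703: |R|=0.84719 <1
  x=-0.435: |R|=0.77566 <1
  x=-1.438: |R|=1.86409 >1
  x=-1.291: |R|=1.56448 >1
  x=-1.011: |R|=1.12691 >1
So |R|<1 on (-0.8982, 0).

(-0.8982,0); λ=-2 ⇒ h* = (256/285)/2 = 0.4491.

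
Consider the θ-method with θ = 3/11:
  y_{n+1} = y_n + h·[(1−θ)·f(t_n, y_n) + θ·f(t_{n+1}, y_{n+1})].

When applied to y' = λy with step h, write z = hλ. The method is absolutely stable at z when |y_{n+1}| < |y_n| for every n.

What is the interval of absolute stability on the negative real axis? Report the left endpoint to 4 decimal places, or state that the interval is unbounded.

z∈(-4.4000,0).

Test eqn y'=λy, z=hλ:
  y_{n+1} = y_n + z·[8/11·y_n + 3/11·y_{n+1}] ⇒ (1 − 3/11z)y_{n+1} = (1 + 8/11z)y_n
  Hence R(z) = (1 + 8/11z)/(1 − 3/11z).

Solve |R(x)|<1 on ℝ⁻.
x=-0.57: |R|=0.5067
R=−1: 1+8/11x = −1+3/11x ⇒ -5/11x=2 ⇒ x=2/(-5/11)=-4.4000
Confirm numerically:
  x=-3.874: |R|=0.88374 <1
  x=-3.852: |R|=0.87852 <1
  x=-3.137: |R|=0.69061 <1
  x=-4.685: |R|=1.05687 >1
  x=-4.675: |R|=1.05495 >1
  x=-4.449: |R|=1.01006 >1
Interval (-4.4000, 0).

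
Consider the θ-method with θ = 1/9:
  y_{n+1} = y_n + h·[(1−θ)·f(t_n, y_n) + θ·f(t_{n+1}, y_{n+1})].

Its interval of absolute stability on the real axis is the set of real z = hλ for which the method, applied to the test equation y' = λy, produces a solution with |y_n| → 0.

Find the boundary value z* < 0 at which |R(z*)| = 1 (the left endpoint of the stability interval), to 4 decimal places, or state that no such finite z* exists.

With y'=λy (z=hλ):
  y_{n+1} = y_n + z·[8/9·y_n + 1/9·y_{n+1}] ⇒ (1 − 1/9z)y_{n+1} = (1 + 8/9z)y_n
  so R(z) = (1 + 8/9z)/(1 − 1/9z).

Solve |R(x)|<1 on ℝ⁻.
x=-1.37: |R|=0.1890
R=−1: 1+8/9x = −1+1/9x ⇒ -7/9x=2 ⇒ x=2/(-7/9)=-2.5714
Confirm numerically:
  x=-2.270: |R|=0.81278 <1
  x=-2.177: |R|=0.75297 <1
  x=-2.119: |R|=0.71517 <1
  x=-1.192: |R|=0.05259 <1
  x=-3.155: |R|=1.33608 >1
  x=-2.657: |R|=1.05139 >1
Interval (-2.5714, 0).

z* = -2.5714.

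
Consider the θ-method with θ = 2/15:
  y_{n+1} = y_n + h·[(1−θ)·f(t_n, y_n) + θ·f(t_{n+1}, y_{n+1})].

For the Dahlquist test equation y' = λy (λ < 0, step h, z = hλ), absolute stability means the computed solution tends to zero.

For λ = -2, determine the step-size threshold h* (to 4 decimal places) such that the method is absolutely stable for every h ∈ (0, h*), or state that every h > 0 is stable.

(-2.7273,0); λ=-2 ⇒ h* = (30/11)/2 = 1.3636.

Test eqn y'=λy, z=hλ:
  y_{n+1} = y_n + z·[13/15·y_n + 2/15·y_{n+1}] ⇒ (1 − 2/15z)y_{n+1} = (1 + 13/15z)y_n
  ⇒ R(z) = (1 + 13/15z)/(1 − 2/15z).

Boundary: |R(x)|=1, x<0.
x=-1.58: |R|=0.3051
R=−1: 1+13/15x = −1+2/15x ⇒ -11/15x=2 ⇒ x=2/(-11/15)=-2.7273
Confirm numerically:
  x=-2.177: |R|=0.68725 <1
  x=-2.023: |R|=0.59325 <1
  x=-1.985: |R|=0.56958 <1
  x=-1.502: |R|=0.25139 <1
  x=-3.272: |R|=1.27813 >1
  x=-2.973: |R|=1.12905 >1
  x=-2.801: |R|=1.03937 >1
So |R|<1 on (-2.7273, 0).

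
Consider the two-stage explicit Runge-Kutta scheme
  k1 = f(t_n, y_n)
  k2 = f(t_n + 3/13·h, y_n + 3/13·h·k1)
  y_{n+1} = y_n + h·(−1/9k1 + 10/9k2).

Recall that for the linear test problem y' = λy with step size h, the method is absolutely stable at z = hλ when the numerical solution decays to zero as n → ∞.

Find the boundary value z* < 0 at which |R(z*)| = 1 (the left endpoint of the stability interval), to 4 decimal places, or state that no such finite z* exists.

On y'=λy, z=hλ:
  k1=λy_n ⇒ h·k1=z·y_n;  k2=λ(1+3/13z)y_n ⇒ h·k2=z(1+3/13z)y_n
  y_{n+1}/y_n = 1 − 1/9z + 10/9z(1+3/13z) = 1 + z + 10/39z²
  so R(z) = 1 + z + 10/39z².

Solve |R(x)|<1 on ℝ⁻.
x=-1.07: |R|=0.2236
R=1: x+10/39x²=0 ⇒ x=−39/10=-3.9000; min R=1−1/(4·10/39)=0.0250>−1
Confirm numerically:
  x=-3.791: |R|=0.89405 <1
  x=-2.600: |R|=0.13333 <1
  x=-2.289: |R|=0.05447 <1
  x=-4.328: |R|=1.47497 >1
  x=-4.100: |R|=1.21026 >1
  x=-4.042: |R|=1.14717 >1
Stable set (-3.9000, 0).

left endpoint -3.9000.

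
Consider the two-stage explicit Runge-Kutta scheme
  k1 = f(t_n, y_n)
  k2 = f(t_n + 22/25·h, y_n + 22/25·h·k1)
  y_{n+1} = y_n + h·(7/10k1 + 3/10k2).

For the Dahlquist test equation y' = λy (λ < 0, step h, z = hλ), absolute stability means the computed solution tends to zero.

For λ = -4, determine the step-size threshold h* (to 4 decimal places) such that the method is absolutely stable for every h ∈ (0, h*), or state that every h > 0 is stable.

Set f=λy, z=hλ:
  k1=λy_n ⇒ h·k1=z·y_n;  k2=λ(1+22/25z)y_n ⇒ h·k2=z(1+22/25z)y_n
  y_{n+1}/y_n = 1 + 7/10z + 3/10z(1+22/25z) = 1 + z + 33/125z²
  R(z) = 1 + z + 33/125z².

Boundary: |R(x)|=1, x<0.
x=-0.76: |R|=0.3925
R=1: x+33/125x²=0 ⇒ x=−125/33=-3.7879; min R=1−1/(4·33/125)=0.0530>−1
Confirm numerically:
  x=-3.619: |R|=0.83865 <1
  x=-1.899: |R|=0.05304 <1
  x=-1.896: |R|=0.05303 <1
  x=-4.315: |R|=1.60048 >1
  x=-4.291: |R|=1.56995 >1
  x=-4.079: |R|=1.31350 >1
Stable set (-3.7879, 0).

(-3.7879,0); λ=-4 ⇒ h* = (125/33)/4 = 0.9470.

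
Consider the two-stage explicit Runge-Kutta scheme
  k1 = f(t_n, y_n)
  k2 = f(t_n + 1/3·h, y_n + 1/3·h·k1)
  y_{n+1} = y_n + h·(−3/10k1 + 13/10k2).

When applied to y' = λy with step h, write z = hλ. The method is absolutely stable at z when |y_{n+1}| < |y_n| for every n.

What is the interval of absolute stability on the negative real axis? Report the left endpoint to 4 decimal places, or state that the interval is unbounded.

z∈(-2.3077,0).

With y'=λy (z=hλ):
  k1=λy_n ⇒ h·k1=z·y_n;  k2=λ(1+1/3z)y_n ⇒ h·k2=z(1+1/3z)y_n
  y_{n+1}/y_n = 1 − 3/10z + 13/10z(1+1/3z) = 1 + z + 13/30z²
  so R(z) = 1 + z + 13/30z².

Solve |R(x)|<1 on ℝ⁻.
x=-0.52: |R|=0.5972
R=1: x+13/30x²=0 ⇒ x=−30/13=-2.3077; min R=1−1/(4·13/30)=0.4231>−1
Confirm numerically:
  x=-2.160: |R|=0.86176 <1
  x=-1.915: |R|=0.67413 <1
  x=-1.277: |R|=0.42965 <1
  x=-2.816: |R|=1.62027 >1
  x=-2.589: |R|=1.31560 >1
So |R|<1 on (-2.3077, 0).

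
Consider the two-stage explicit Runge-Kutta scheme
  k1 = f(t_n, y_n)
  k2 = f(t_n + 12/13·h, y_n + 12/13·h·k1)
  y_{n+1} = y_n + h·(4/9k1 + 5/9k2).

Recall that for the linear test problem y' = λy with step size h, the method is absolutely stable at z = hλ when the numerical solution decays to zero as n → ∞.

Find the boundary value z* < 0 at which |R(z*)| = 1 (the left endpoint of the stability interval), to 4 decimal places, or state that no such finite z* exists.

On y'=λy, z=hλ:
  k1=λy_n ⇒ h·k1=z·y_n;  k2=λ(1+12/13z)y_n ⇒ h·k2=z(1+12/13z)y_n
  y_{n+1}/y_n = 1 + 4/9z + 5/9z(1+12/13z) = 1 + z + 20/39z²
  ⇒ R(z) = 1 + z + 20/39z².

Solve |R(x)|<1 on ℝ⁻.
x=-1.28: |R|=0.5602
R=1: x+20/39x²=0 ⇒ x=−39/20=-1.9500; min R=1−1/(4·20/39)=0.5125>−1
Confirm numerically:
  x=-1.780: |R|=0.84482 <1
  x=-1.376: |R|=0.59496 <1
  x=-1.032: |R|=0.51417 <1
  x=-2.511: |R|=1.72240 >1
  x=-2.407: |R|=1.56410 >1
  x=-2.197: |R|=1.27829 >1
Interval (-1.9500, 0).

left endpoint -1.9500.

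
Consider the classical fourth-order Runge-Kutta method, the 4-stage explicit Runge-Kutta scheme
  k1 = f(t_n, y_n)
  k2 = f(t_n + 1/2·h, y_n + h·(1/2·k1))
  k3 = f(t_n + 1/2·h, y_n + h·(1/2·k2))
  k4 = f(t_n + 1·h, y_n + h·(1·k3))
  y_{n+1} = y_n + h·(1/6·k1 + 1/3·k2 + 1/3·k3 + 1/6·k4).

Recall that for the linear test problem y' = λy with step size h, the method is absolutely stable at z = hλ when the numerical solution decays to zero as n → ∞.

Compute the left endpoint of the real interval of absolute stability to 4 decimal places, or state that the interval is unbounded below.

Set f=λy, z=hλ:
  order 4, 4-stage ⇒ R(z)=1+z+z^2/2+z^3/6+z^4/24
  (e.g. R(-0.63)=0.53334, |R|=0.53334)

Need |R(x)|<1, x<0.
x=-0.63: |R|=0.5333
|R(-2.97)|=1.3161 |R(-1.76)|=0.2800 |R(-1.25)|=0.3075
Bisect:
  x_lo=-3.6171 |R|=3.1697  x_hi=-0.1793 |R|=0.8359
  mid=-1.89819 |R|=0.30441 →hi
  mid=-2.75765 |R|=0.95912 →hi
  mid=-3.18739 |R|=1.79591 →lo
  mid=-2.97252 |R|=1.32098 →lo
  mid=-2.86509 |R|=1.12712 →lo
  mid=-2.81137 |R|=1.04003 →lo
  mid=-2.78451 |R|=0.99882 →hi
  ...
  [-2.78535,-2.78514] ⇒ x*=-2.7853
So |R|<1 on (-2.7853, 0).

z* = -2.7853.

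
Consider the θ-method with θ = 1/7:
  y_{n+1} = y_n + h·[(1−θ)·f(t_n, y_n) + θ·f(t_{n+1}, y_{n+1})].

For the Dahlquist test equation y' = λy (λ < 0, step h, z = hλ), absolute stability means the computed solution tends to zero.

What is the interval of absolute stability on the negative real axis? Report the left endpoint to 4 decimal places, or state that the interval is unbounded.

(-2.8000, 0).

On y'=λy, z=hλ:
  y_{n+1} = y_n + z·[6/7·y_n + 1/7·y_{n+1}] ⇒ (1 − 1/7z)y_{n+1} = (1 + 6/7z)y_n
  ⇒ R(z) = (1 + 6/7z)/(1 − 1/7z).

Boundary: |R(x)|=1, x<0.
x=-1.24: |R|=0.0534
R=−1: 1+6/7x = −1+1/7x ⇒ -5/7x=2 ⇒ x=2/(-5/7)=-2.8000
Confirm numerically:
  x=-2.645: |R|=0.91965 <1
  x=-1.970: |R|=0.53735 <1
  x=-1.833: |R|=0.45262 <1
  x=-3.222: |R|=1.20642 >1
  x=-3.136: |R|=1.16575 >1
  x=-3.016: |R|=1.10783 >1
So |R|<1 on (-2.8000, 0).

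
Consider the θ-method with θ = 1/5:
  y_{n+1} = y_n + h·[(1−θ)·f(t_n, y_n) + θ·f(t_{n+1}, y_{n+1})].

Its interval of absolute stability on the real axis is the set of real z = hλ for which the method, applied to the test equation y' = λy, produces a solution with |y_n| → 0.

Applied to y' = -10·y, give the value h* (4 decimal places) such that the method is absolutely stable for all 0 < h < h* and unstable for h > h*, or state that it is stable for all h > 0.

Set f=λy, z=hλ:
  y_{n+1} = y_n + z·[4/5·y_n + 1/5·y_{n+1}] ⇒ (1 − 1/5z)y_{n+1} = (1 + 4/5z)y_n
  so R(z) = (1 + 4/5z)/(1 − 1/5z).

Find x<0 with |R(x)|<1.
x=-1.51: |R|=0.1598
R=−1: 1+4/5x = −1+1/5x ⇒ -3/5x=2 ⇒ x=2/(-3/5)=-3.3333
Confirm numerically:
  x=-2.998: |R|=0.87422 <1
  x=-2.300: |R|=0.57534 <1
  x=-2.129: |R|=0.49320 <1
  x=-1.652: |R|=0.24173 <1
  x=-3.881: |R|=1.18500 >1
  x=-3.829: |R|=1.16842 >1
  x=-3.473: |R|=1.04945 >1
Stable set (-3.3333, 0).

(-3.3333,0); λ=-10 ⇒ h* = (10/3)/10 = 0.3333.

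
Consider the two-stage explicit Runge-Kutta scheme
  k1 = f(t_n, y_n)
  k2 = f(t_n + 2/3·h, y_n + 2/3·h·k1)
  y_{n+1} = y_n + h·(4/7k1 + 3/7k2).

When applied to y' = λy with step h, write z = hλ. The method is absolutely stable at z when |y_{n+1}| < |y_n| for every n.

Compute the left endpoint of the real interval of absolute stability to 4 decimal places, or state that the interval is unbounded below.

left endpoint -3.5000.

Set f=λy, z=hλ:
  k1=λy_n ⇒ h·k1=z·y_n;  k2=λ(1+2/3z)y_n ⇒ h·k2=z(1+2/3z)y_n
  y_{n+1}/y_n = 1 + 4/7z + 3/7z(1+2/3z) = 1 + z + 2/7z²
  Hence R(z) = 1 + z + 2/7z².

Solve |R(x)|<1 on ℝ⁻.
x=-1.37: |R|=0.1663
R=1: x+2/7x²=0 ⇒ x=−7/2=-3.5000; min R=1−1/(4·2/7)=0.1250>−1
Confirm numerically:
  x=-3.294: |R|=0.80612 <1
  x=-2.327: |R|=0.22012 <1
  x=-2.219: |R|=0.18785 <1
  x=-1.819: |R|=0.12636 <1
  x=-3.983: |R|=1.54965 >1
  x=-3.719: |R|=1.23270 >1
  x=-3.547: |R|=1.04763 >1
Stable set (-3.5000, 0).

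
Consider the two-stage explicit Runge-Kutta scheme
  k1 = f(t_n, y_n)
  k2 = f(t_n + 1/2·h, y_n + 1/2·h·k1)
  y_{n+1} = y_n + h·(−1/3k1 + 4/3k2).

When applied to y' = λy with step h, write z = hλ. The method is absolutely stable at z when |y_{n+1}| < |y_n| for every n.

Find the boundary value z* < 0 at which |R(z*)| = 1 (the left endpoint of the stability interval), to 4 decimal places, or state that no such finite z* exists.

left endpoint -1.5000.

Test eqn y'=λy, z=hλ:
  k1=λy_n ⇒ h·k1=z·y_n;  k2=λ(1+1/2z)y_n ⇒ h·k2=z(1+1/2z)y_n
  y_{n+1}/y_n = 1 − 1/3z + 4/3z(1+1/2z) = 1 + z + 2/3z²
  ⇒ R(z) = 1 + z + 2/3z².

Solve |R(x)|<1 on ℝ⁻.
x=-1.08: |R|=0.6976
R=1: x+2/3x²=0 ⇒ x=−3/2=-1.5000; min R=1−1/(4·2/3)=0.6250>−1
Confirm numerically:
  x=-1.206: |R|=0.76362 <1
  x=-0.936: |R|=0.64806 <1
  x=-0.832: |R|=0.62948 <1
  x=-0.742: |R|=0.62504 <1
  x=-1.947: |R|=1.58021 >1
  x=-1.754: |R|=1.29701 >1
  x=-1.525: |R|=1.02542 >1
Stable set (-1.5000, 0).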